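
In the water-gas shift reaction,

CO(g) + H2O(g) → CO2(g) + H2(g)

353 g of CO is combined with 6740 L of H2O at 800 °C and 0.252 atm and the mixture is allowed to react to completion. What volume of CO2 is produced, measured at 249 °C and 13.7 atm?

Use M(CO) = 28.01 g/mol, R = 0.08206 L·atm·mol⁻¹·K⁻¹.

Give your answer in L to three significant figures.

39.4 L

n(CO) = 353 / 28.01 = 12.60 mol
n(H2O) = PV/RT = (0.252 × 6740) / (0.08206 × 1073.15) = 19.29 mol
For 12.60 mol CO, stoichiometry requires (1/1) × 12.60 = 12.60 mol H2O; 19.29 mol is available, so CO is limiting.
n(CO2) = (1/1) × 12.60 = 12.60 mol
V(CO2) = nRT/P = 12.60 × 0.08206 × 522.15 / 13.7 = 39.41 L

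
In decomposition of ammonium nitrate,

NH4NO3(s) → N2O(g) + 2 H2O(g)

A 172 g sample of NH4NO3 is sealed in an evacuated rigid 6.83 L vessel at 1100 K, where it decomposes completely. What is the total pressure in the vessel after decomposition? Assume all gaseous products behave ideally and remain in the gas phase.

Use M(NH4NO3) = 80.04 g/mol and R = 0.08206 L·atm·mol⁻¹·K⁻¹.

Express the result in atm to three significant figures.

85.2 atm

n(NH4NO3) = 172 / 80.04 = 2.149 mol
n(gas produced) = (3/1) × 2.149 = 6.447 mol
P = nRT/V = 6.447 × 0.08206 × 1100 / 6.83 = 85.20 atm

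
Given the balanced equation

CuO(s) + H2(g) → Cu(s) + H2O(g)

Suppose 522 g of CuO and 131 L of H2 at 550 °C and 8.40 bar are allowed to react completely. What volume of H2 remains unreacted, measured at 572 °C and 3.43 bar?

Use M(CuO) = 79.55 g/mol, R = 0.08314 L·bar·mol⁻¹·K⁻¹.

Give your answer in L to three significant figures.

n(CuO) = 522 / 79.55 = 6.562 mol
n(H2) = PV/RT = (8.40 × 131) / (0.08314 × 823.15) = 16.08 mol
For 6.562 mol CuO, stoichiometry requires (1/1) × 6.562 = 6.562 mol H2; 16.08 mol is available, so CuO is limiting.
n(H2) consumed = (1/1) × 6.562 = 6.562 mol; remaining = 16.08 − 6.562 = 9.518 mol
V(H2) = nRT/P = 9.518 × 0.08314 × 845.15 / 3.43 = 195.0 L

195 L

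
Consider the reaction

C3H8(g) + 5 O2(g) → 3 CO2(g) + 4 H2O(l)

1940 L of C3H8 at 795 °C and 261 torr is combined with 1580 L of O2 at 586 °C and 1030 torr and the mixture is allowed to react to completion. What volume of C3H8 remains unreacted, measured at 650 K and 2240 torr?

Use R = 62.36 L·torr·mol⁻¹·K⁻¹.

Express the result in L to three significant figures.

n(C3H8) = PV/RT = (261 × 1940) / (62.36 × 1068.15) = 7.602 mol
n(O2) = PV/RT = (1030 × 1580) / (62.36 × 859.15) = 30.38 mol
For 7.602 mol C3H8, stoichiometry requires (5/1) × 7.602 = 38.01 mol O2; 30.38 mol is available, so O2 is limiting.
n(C3H8) consumed = (1/5) × 30.38 = 6.076 mol; remaining = 7.602 − 6.076 = 1.526 mol
V(C3H8) = nRT/P = 1.526 × 62.36 × 650 / 2240 = 27.61 L

27.6 L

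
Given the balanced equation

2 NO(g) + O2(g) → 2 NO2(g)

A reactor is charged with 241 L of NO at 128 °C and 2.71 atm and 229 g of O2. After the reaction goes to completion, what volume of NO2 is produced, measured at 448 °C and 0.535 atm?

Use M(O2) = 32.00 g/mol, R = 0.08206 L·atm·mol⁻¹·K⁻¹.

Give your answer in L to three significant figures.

1580 L

n(NO) = PV/RT = (2.71 × 241) / (0.08206 × 401.15) = 19.84 mol
n(O2) = 229 / 32.00 = 7.156 mol
For 19.84 mol NO, stoichiometry requires (1/2) × 19.84 = 9.920 mol O2; 7.156 mol is available, so O2 is limiting.
n(NO2) = (2/1) × 7.156 = 14.31 mol
V(NO2) = nRT/P = 14.31 × 0.08206 × 721.15 / 0.535 = 1583 L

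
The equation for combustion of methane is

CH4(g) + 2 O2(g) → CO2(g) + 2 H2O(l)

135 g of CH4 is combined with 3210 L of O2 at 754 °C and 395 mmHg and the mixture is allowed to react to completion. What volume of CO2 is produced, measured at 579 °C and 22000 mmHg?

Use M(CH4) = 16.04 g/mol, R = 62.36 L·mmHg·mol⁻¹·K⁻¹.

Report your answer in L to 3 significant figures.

20.3 L

n(CH4) = 135 / 16.04 = 8.416 mol
n(O2) = PV/RT = (395 × 3210) / (62.36 × 1027.15) = 19.80 mol
For 8.416 mol CH4, stoichiometry requires (2/1) × 8.416 = 16.83 mol O2; 19.80 mol is available, so CH4 is limiting.
n(CO2) = (1/1) × 8.416 = 8.416 mol
V(CO2) = nRT/P = 8.416 × 62.36 × 852.15 / 22000 = 20.33 L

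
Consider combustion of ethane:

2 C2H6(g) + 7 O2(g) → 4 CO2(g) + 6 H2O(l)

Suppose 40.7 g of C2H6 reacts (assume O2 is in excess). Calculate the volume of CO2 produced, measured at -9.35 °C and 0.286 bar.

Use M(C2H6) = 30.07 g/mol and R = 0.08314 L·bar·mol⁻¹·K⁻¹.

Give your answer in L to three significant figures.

n(C2H6) = 40.70 / 30.07 = 1.354 mol
n(CO2) = (4/2) × 1.354 = 2.708 mol
V = nRT/P = 2.708 × 0.08314 × 263.8 / 0.286 = 207.7 L

208 L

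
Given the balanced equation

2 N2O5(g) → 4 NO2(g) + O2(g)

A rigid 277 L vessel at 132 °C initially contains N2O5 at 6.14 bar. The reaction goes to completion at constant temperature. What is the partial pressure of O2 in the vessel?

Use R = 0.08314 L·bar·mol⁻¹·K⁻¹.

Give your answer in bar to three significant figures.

n(N2O5)₀ = PV/RT = (6.14 × 277) / (0.08314 × 405.15) = 50.49 mol
n(O2) = (1/2) × 50.49 = 25.25 mol
P(O2) = nRT/V = 25.25 × 0.08314 × 405.15 / 277 = 3.070 bar

3.07 bar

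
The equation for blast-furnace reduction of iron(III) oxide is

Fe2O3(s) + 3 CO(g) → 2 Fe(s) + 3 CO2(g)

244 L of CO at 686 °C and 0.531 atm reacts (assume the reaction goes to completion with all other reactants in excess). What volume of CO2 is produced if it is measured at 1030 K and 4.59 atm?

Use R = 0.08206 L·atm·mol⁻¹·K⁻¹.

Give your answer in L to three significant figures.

n(CO) = PV/RT = (0.531 × 244) / (0.08206 × 959.15) = 1.646 mol
n(CO2) = (3/3) × 1.646 = 1.646 mol
V = nRT/P = 1.646 × 0.08206 × 1030 / 4.59 = 30.31 L

30.3 L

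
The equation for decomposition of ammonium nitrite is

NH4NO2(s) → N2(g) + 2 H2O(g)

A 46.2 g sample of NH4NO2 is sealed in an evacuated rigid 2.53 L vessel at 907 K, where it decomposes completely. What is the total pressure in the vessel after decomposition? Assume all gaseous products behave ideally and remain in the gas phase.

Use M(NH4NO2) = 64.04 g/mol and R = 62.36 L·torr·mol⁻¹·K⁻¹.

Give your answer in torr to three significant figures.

48400 torr

n(NH4NO2) = 46.2 / 64.04 = 0.7214 mol
n(gas produced) = (3/1) × 0.7214 = 2.164 mol
P = nRT/V = 2.164 × 62.36 × 907 / 2.53 = 48380 torr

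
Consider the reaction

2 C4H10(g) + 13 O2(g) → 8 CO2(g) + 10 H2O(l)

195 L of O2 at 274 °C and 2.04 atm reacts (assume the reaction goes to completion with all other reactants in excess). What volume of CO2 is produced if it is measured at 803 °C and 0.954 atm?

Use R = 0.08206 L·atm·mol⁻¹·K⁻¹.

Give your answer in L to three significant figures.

n(O2) = PV/RT = (2.04 × 195) / (0.08206 × 547.15) = 8.860 mol
n(CO2) = (8/13) × 8.860 = 5.452 mol
V = nRT/P = 5.452 × 0.08206 × 1076.15 / 0.954 = 504.7 L

505 L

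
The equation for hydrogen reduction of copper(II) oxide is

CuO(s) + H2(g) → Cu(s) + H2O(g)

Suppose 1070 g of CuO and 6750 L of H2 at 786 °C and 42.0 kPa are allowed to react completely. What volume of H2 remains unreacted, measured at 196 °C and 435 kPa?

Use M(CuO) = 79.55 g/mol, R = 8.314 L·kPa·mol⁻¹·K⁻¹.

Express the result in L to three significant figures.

n(CuO) = 1070 / 79.55 = 13.45 mol
n(H2) = PV/RT = (42.0 × 6750) / (8.314 × 1059.15) = 32.19 mol
For 13.45 mol CuO, stoichiometry requires (1/1) × 13.45 = 13.45 mol H2; 32.19 mol is available, so CuO is limiting.
n(H2) consumed = (1/1) × 13.45 = 13.45 mol; remaining = 32.19 − 13.45 = 18.74 mol
V(H2) = nRT/P = 18.74 × 8.314 × 469.15 / 435 = 168.0 L

168 L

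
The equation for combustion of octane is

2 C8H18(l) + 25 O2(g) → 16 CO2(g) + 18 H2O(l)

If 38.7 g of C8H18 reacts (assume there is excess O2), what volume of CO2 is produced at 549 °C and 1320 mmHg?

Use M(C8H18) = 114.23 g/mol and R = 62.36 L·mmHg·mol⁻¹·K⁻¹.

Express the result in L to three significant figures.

105 L

n(C8H18) = 38.70 / 114.23 = 0.3388 mol
n(CO2) = (16/2) × 0.3388 = 2.710 mol
V = nRT/P = 2.710 × 62.36 × 822.15 / 1320 = 105.3 L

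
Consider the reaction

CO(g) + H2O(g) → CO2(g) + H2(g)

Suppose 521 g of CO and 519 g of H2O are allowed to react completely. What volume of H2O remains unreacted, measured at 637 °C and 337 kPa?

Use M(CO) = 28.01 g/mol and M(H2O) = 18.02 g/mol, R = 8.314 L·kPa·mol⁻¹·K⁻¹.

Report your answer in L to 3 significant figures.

229 L

n(CO) = 521 / 28.01 = 18.60 mol
n(H2O) = 519 / 18.02 = 28.80 mol
For 18.60 mol CO, stoichiometry requires (1/1) × 18.60 = 18.60 mol H2O; 28.80 mol is available, so CO is limiting.
n(H2O) consumed = (1/1) × 18.60 = 18.60 mol; remaining = 28.80 − 18.60 = 10.20 mol
V(H2O) = nRT/P = 10.20 × 8.314 × 910.15 / 337 = 229.0 L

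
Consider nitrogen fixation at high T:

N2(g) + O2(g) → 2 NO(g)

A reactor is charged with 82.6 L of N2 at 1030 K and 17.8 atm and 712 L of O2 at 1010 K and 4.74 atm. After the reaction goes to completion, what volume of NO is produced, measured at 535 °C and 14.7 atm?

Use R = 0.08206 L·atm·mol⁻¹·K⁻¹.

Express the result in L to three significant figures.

n(N2) = PV/RT = (17.8 × 82.6) / (0.08206 × 1030) = 17.40 mol
n(O2) = PV/RT = (4.74 × 712) / (0.08206 × 1010) = 40.72 mol
For 17.40 mol N2, stoichiometry requires (1/1) × 17.40 = 17.40 mol O2; 40.72 mol is available, so N2 is limiting.
n(NO) = (2/1) × 17.40 = 34.80 mol
V(NO) = nRT/P = 34.80 × 0.08206 × 808.15 / 14.7 = 157.0 L

157 L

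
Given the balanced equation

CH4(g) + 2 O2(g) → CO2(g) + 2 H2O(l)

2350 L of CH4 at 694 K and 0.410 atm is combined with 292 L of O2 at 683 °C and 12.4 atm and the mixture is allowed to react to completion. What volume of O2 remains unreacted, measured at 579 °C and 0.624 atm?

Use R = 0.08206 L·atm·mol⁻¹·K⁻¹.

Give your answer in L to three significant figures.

1380 L

n(CH4) = PV/RT = (0.410 × 2350) / (0.08206 × 694) = 16.92 mol
n(O2) = PV/RT = (12.4 × 292) / (0.08206 × 956.15) = 46.15 mol
For 16.92 mol CH4, stoichiometry requires (2/1) × 16.92 = 33.84 mol O2; 46.15 mol is available, so CH4 is limiting.
n(O2) consumed = (2/1) × 16.92 = 33.84 mol; remaining = 46.15 − 33.84 = 12.31 mol
V(O2) = nRT/P = 12.31 × 0.08206 × 852.15 / 0.624 = 1379 L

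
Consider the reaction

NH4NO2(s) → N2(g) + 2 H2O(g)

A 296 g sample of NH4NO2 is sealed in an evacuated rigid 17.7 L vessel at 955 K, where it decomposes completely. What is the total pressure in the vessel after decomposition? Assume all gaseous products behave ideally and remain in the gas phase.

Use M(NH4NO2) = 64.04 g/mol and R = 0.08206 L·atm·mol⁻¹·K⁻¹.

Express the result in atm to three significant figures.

61.4 atm

n(NH4NO2) = 296 / 64.04 = 4.622 mol
n(gas produced) = (3/1) × 4.622 = 13.87 mol
P = nRT/V = 13.87 × 0.08206 × 955 / 17.7 = 61.41 atm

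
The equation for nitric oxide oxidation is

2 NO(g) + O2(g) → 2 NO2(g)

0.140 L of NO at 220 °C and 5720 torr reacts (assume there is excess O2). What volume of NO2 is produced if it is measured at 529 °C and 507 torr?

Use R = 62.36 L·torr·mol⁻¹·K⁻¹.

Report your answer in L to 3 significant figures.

2.57 L

n(NO) = PV/RT = (5720 × 0.140) / (62.36 × 493.15) = 0.02604 mol
n(NO2) = (2/2) × 0.02604 = 0.02604 mol
V = nRT/P = 0.02604 × 62.36 × 802.15 / 507 = 2.569 L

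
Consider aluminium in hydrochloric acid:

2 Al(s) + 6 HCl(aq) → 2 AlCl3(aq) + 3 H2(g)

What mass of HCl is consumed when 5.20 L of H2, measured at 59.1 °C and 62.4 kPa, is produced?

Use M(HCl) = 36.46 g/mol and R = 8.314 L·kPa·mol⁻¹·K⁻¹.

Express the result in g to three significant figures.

n(H2) = PV/RT = (62.4 × 5.20) / (8.314 × 332.25) = 0.1175 mol
n(HCl) = (6/3) × 0.1175 = 0.2350 mol
m(HCl) = 0.2350 × 36.46 = 8.568 g

8.57 g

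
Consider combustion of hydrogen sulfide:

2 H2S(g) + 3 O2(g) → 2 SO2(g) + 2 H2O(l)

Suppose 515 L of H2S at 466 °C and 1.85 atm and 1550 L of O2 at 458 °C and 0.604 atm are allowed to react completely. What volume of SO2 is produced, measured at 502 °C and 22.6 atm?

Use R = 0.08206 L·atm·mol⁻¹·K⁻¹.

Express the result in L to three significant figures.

n(H2S) = PV/RT = (1.85 × 515) / (0.08206 × 739.15) = 15.71 mol
n(O2) = PV/RT = (0.604 × 1550) / (0.08206 × 731.15) = 15.60 mol
For 15.71 mol H2S, stoichiometry requires (3/2) × 15.71 = 23.57 mol O2; 15.60 mol is available, so O2 is limiting.
n(SO2) = (2/3) × 15.60 = 10.40 mol
V(SO2) = nRT/P = 10.40 × 0.08206 × 775.15 / 22.6 = 29.27 L

29.3 L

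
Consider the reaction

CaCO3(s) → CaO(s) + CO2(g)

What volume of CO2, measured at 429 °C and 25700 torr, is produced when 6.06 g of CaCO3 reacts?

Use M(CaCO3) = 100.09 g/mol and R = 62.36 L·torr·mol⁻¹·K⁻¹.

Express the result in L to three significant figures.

n(CaCO3) = 6.060 / 100.09 = 0.06055 mol
n(CO2) = (1/1) × 0.06055 = 0.06055 mol
V = nRT/P = 0.06055 × 62.36 × 702.15 / 25700 = 0.1032 L

0.103 L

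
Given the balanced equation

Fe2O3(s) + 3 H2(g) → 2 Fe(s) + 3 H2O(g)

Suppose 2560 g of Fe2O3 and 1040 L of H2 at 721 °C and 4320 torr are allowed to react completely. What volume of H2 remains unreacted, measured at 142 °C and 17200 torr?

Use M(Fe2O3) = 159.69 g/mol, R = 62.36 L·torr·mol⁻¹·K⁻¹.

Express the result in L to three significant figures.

n(Fe2O3) = 2560 / 159.69 = 16.03 mol
n(H2) = PV/RT = (4320 × 1040) / (62.36 × 994.15) = 72.47 mol
For 16.03 mol Fe2O3, stoichiometry requires (3/1) × 16.03 = 48.09 mol H2; 72.47 mol is available, so Fe2O3 is limiting.
n(H2) consumed = (3/1) × 16.03 = 48.09 mol; remaining = 72.47 − 48.09 = 24.38 mol
V(H2) = nRT/P = 24.38 × 62.36 × 415.15 / 17200 = 36.70 L

36.7 L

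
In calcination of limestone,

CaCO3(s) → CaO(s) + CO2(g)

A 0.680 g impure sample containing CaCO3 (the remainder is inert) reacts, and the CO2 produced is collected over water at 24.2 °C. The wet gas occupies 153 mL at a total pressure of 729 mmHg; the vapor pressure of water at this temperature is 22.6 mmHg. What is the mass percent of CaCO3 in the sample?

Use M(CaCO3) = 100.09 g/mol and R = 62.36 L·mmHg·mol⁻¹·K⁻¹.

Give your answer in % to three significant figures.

P(CO2) = 729 − 22.6 = 706.4 mmHg
n(CO2) = PV/RT = (706.4 × 0.1530) / (62.36 × 297.35) = 0.005829 mol
n(CaCO3) = (1/1) × 0.005829 = 0.005829 mol
m(CaCO3) = 0.005829 × 100.09 = 0.5834 g
%CaCO3 = 0.5834 / 0.680 × 100 = 85.79%

85.8 %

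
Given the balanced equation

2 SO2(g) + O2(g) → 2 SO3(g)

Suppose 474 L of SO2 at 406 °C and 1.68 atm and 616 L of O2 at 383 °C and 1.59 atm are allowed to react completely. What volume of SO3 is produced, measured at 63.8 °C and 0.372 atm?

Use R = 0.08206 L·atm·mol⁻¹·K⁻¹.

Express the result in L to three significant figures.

1060 L

n(SO2) = PV/RT = (1.68 × 474) / (0.08206 × 679.15) = 14.29 mol
n(O2) = PV/RT = (1.59 × 616) / (0.08206 × 656.15) = 18.19 mol
For 14.29 mol SO2, stoichiometry requires (1/2) × 14.29 = 7.145 mol O2; 18.19 mol is available, so SO2 is limiting.
n(SO3) = (2/2) × 14.29 = 14.29 mol
V(SO3) = nRT/P = 14.29 × 0.08206 × 336.95 / 0.372 = 1062 L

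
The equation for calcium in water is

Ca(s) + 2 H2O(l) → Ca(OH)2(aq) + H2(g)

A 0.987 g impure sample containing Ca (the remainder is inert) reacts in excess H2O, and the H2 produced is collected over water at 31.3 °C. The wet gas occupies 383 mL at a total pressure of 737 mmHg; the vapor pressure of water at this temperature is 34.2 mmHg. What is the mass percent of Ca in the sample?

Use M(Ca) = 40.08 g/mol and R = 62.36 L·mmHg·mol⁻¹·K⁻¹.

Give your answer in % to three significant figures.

57.6 %

P(H2) = 737 − 34.2 = 702.8 mmHg
n(H2) = PV/RT = (702.8 × 0.3830) / (62.36 × 304.45) = 0.01418 mol
n(Ca) = (1/1) × 0.01418 = 0.01418 mol
m(Ca) = 0.01418 × 40.08 = 0.5683 g
%Ca = 0.5683 / 0.987 × 100 = 57.58%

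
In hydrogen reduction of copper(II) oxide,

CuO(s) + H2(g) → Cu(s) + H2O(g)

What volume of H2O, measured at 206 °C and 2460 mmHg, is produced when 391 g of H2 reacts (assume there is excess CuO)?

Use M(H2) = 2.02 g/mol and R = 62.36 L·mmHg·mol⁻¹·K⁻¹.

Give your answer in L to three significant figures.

2350 L

n(H2) = 391.0 / 2.02 = 193.6 mol
n(H2O) = (1/1) × 193.6 = 193.6 mol
V = nRT/P = 193.6 × 62.36 × 479.15 / 2460 = 2352 L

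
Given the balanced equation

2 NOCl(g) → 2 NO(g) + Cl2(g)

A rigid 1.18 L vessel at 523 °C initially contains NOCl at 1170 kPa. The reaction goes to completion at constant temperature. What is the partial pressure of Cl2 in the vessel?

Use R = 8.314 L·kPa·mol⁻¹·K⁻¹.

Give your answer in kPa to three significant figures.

n(NOCl)₀ = PV/RT = (1170 × 1.18) / (8.314 × 796.15) = 0.2086 mol
n(Cl2) = (1/2) × 0.2086 = 0.1043 mol
P(Cl2) = nRT/V = 0.1043 × 8.314 × 796.15 / 1.18 = 585.1 kPa

585 kPa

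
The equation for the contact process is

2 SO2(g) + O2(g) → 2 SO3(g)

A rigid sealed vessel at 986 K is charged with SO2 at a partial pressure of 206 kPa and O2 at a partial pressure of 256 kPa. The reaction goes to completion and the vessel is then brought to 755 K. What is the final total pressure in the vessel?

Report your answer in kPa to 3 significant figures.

With V and T fixed, P_i ∝ n_i, so the mole ratios apply directly to partial pressures at 986 K.
P(O2) required for 206 kPa of SO2 = (1/2) × 206 = 103.0 kPa; available 256 kPa, so SO2 is limiting.
P(O2) remaining = 256 − (1/2) × 206 = 153.0 kPa
P(gaseous products) = (2)/2 × 206 = 206.0 kPa
P_total at 986 K = 153.0 + 206.0 = 359.0 kPa
Scaling to 755 K: P = 359.0 × 755/986 = 274.9 kPa

275 kPa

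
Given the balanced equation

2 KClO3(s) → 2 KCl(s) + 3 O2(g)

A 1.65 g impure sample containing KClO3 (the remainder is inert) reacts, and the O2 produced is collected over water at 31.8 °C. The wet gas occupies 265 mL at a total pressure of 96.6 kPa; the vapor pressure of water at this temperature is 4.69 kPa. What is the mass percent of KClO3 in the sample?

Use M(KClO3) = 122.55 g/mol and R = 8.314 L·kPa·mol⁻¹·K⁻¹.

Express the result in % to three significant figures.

47.6 %

P(O2) = 96.6 − 4.69 = 91.91 kPa
n(O2) = PV/RT = (91.91 × 0.2650) / (8.314 × 304.95) = 0.009607 mol
n(KClO3) = (2/3) × 0.009607 = 0.006405 mol
m(KClO3) = 0.006405 × 122.55 = 0.7849 g
%KClO3 = 0.7849 / 1.65 × 100 = 47.57%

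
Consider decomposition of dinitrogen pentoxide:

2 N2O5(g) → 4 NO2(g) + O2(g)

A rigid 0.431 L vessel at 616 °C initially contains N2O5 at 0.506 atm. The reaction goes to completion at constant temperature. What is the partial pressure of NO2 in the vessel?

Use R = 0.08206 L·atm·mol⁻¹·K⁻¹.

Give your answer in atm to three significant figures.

n(N2O5)₀ = PV/RT = (0.506 × 0.431) / (0.08206 × 889.15) = 0.002989 mol
n(NO2) = (4/2) × 0.002989 = 0.005978 mol
P(NO2) = nRT/V = 0.005978 × 0.08206 × 889.15 / 0.431 = 1.012 atm

1.01 atm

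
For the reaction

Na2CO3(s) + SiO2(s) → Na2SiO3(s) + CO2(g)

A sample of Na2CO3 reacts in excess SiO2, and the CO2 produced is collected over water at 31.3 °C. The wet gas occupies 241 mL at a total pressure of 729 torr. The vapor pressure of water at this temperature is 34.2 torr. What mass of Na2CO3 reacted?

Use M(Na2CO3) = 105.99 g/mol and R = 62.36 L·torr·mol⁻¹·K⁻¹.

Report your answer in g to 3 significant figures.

P(CO2) = 729 − 34.2 = 694.8 torr
n(CO2) = PV/RT = (694.8 × 0.2410) / (62.36 × 304.45) = 0.008820 mol
n(Na2CO3) = (1/1) × 0.008820 = 0.008820 mol
m(Na2CO3) = 0.008820 × 105.99 = 0.9348 g

0.935 g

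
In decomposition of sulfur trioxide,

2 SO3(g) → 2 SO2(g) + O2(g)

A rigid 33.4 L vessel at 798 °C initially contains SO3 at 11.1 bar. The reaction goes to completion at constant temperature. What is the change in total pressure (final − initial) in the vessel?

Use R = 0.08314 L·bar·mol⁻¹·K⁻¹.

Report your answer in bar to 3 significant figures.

At constant T and V, P ∝ n(gas): 2 mol gas → 3 mol gas.
P_final = (3/2) × 11.1 = 16.65 bar; ΔP = 16.65 − 11.1 = 5.550 bar

5.55 bar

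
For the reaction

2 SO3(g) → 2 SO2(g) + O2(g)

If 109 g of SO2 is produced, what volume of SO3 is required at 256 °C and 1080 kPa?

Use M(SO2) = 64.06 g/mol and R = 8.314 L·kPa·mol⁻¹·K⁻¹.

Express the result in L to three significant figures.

n(SO2) = 109.0 / 64.06 = 1.702 mol
n(SO3) = (2/2) × 1.702 = 1.702 mol
V = nRT/P = 1.702 × 8.314 × 529.15 / 1080 = 6.933 L

6.93 L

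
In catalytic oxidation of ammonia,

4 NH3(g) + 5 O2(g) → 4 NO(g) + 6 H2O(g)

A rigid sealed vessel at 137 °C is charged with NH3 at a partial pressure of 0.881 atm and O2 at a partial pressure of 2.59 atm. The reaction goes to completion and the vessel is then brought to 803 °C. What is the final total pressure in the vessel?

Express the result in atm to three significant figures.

Because the vessel is rigid and T is held at 137 °C, work the stoichiometry in partial pressures (P_i = n_iRT/V).
P(O2) required for 0.881 atm of NH3 = (5/4) × 0.881 = 1.101 atm; available 2.59 atm, so NH3 is limiting.
P(O2) remaining = 2.59 − (5/4) × 0.881 = 1.489 atm
P(gaseous products) = (4+6)/4 × 0.881 = 2.203 atm
P_total at 137 °C = 1.489 + 2.203 = 3.692 atm
Scaling to 803 °C: P = 3.692 × 1076.15/410.15 = 9.687 atm

9.69 atm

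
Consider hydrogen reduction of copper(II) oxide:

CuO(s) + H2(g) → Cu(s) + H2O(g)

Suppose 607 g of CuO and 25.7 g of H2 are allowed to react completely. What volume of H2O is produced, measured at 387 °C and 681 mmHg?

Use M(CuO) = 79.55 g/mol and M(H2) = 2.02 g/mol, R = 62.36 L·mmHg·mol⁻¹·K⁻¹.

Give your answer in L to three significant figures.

n(CuO) = 607 / 79.55 = 7.630 mol
n(H2) = 25.7 / 2.02 = 12.72 mol
For 7.630 mol CuO, stoichiometry requires (1/1) × 7.630 = 7.630 mol H2; 12.72 mol is available, so CuO is limiting.
n(H2O) = (1/1) × 7.630 = 7.630 mol
V(H2O) = nRT/P = 7.630 × 62.36 × 660.15 / 681 = 461.2 L

461 L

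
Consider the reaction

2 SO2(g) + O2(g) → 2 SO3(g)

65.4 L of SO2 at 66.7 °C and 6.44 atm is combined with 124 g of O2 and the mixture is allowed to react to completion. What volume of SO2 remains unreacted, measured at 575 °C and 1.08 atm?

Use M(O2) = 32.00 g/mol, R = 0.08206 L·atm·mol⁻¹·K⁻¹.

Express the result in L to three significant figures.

n(SO2) = PV/RT = (6.44 × 65.4) / (0.08206 × 339.85) = 15.10 mol
n(O2) = 124 / 32.00 = 3.875 mol
For 15.10 mol SO2, stoichiometry requires (1/2) × 15.10 = 7.550 mol O2; 3.875 mol is available, so O2 is limiting.
n(SO2) consumed = (2/1) × 3.875 = 7.750 mol; remaining = 15.10 − 7.750 = 7.350 mol
V(SO2) = nRT/P = 7.350 × 0.08206 × 848.15 / 1.08 = 473.7 L

474 L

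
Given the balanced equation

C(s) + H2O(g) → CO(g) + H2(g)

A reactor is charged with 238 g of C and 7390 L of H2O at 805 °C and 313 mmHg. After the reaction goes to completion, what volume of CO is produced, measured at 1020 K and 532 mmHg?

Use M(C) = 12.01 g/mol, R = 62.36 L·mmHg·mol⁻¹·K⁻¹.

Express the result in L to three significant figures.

n(C) = 238 / 12.01 = 19.82 mol
n(H2O) = PV/RT = (313 × 7390) / (62.36 × 1078.15) = 34.40 mol
For 19.82 mol C, stoichiometry requires (1/1) × 19.82 = 19.82 mol H2O; 34.40 mol is available, so C is limiting.
n(CO) = (1/1) × 19.82 = 19.82 mol
V(CO) = nRT/P = 19.82 × 62.36 × 1020 / 532 = 2370 L

2370 L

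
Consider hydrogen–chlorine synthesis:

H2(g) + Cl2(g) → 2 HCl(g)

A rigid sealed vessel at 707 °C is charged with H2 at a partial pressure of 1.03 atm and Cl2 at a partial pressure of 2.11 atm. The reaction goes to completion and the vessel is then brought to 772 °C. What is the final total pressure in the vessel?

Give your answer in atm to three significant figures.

3.35 atm

Because the vessel is rigid and T is held at 707 °C, work the stoichiometry in partial pressures (P_i = n_iRT/V).
P(Cl2) required for 1.03 atm of H2 = (1/1) × 1.03 = 1.030 atm; available 2.11 atm, so H2 is limiting.
P(Cl2) remaining = 2.11 − (1/1) × 1.03 = 1.080 atm
P(gaseous products) = (2)/1 × 1.03 = 2.060 atm
P_total at 707 °C = 1.080 + 2.060 = 3.140 atm
Scaling to 772 °C: P = 3.140 × 1045.15/980.15 = 3.348 atm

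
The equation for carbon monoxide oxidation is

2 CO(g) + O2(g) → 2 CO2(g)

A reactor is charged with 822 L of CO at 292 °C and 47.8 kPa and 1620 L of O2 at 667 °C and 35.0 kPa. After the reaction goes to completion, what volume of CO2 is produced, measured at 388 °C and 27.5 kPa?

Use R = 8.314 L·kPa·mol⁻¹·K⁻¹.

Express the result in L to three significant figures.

1670 L

n(CO) = PV/RT = (47.8 × 822) / (8.314 × 565.15) = 8.362 mol
n(O2) = PV/RT = (35.0 × 1620) / (8.314 × 940.15) = 7.254 mol
For 8.362 mol CO, stoichiometry requires (1/2) × 8.362 = 4.181 mol O2; 7.254 mol is available, so CO is limiting.
n(CO2) = (2/2) × 8.362 = 8.362 mol
V(CO2) = nRT/P = 8.362 × 8.314 × 661.15 / 27.5 = 1671 L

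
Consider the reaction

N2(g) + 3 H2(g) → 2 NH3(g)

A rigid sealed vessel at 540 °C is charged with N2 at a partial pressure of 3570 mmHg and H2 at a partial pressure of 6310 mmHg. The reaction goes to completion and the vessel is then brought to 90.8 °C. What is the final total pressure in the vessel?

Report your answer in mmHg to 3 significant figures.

2540 mmHg

Because the vessel is rigid and T is held at 540 °C, work the stoichiometry in partial pressures (P_i = n_iRT/V).
P(H2) required for 3570 mmHg of N2 = (3/1) × 3570 = 10710 mmHg; available 6310 mmHg, so H2 is limiting.
P(N2) remaining = 3570 − (1/3) × 6310 = 1467 mmHg
P(gaseous products) = (2)/3 × 6310 = 4207 mmHg
P_total at 540 °C = 1467 + 4207 = 5674 mmHg
Scaling to 90.8 °C: P = 5674 × 363.95/813.15 = 2540 mmHg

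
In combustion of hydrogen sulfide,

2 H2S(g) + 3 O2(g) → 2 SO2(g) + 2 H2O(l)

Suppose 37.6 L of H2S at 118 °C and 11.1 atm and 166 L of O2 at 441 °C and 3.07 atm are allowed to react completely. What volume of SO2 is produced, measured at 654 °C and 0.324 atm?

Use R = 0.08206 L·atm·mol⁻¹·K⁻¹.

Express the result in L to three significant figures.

n(H2S) = PV/RT = (11.1 × 37.6) / (0.08206 × 391.15) = 13.00 mol
n(O2) = PV/RT = (3.07 × 166) / (0.08206 × 714.15) = 8.696 mol
For 13.00 mol H2S, stoichiometry requires (3/2) × 13.00 = 19.50 mol O2; 8.696 mol is available, so O2 is limiting.
n(SO2) = (2/3) × 8.696 = 5.797 mol
V(SO2) = nRT/P = 5.797 × 0.08206 × 927.15 / 0.324 = 1361 L

1360 L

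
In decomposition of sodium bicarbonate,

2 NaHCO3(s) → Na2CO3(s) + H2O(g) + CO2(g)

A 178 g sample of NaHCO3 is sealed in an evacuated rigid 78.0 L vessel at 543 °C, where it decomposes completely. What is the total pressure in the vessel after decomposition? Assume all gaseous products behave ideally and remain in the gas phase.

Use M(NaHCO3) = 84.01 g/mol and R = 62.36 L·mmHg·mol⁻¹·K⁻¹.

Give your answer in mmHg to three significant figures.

1380 mmHg

n(NaHCO3) = 178 / 84.01 = 2.119 mol
n(gas produced) = (2/2) × 2.119 = 2.119 mol
P = nRT/V = 2.119 × 62.36 × 816.15 / 78.0 = 1383 mmHg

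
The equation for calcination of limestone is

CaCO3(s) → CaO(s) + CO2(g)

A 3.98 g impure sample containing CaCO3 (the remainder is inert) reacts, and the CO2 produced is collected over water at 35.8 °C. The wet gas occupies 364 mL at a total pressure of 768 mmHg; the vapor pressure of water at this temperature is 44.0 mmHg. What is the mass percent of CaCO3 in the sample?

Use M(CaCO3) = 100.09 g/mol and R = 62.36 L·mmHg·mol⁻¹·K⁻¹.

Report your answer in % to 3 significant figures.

P(CO2) = 768 − 44.0 = 724.0 mmHg
n(CO2) = PV/RT = (724.0 × 0.3640) / (62.36 × 308.95) = 0.01368 mol
n(CaCO3) = (1/1) × 0.01368 = 0.01368 mol
m(CaCO3) = 0.01368 × 100.09 = 1.369 g
%CaCO3 = 1.369 / 3.98 × 100 = 34.40%

34.4 %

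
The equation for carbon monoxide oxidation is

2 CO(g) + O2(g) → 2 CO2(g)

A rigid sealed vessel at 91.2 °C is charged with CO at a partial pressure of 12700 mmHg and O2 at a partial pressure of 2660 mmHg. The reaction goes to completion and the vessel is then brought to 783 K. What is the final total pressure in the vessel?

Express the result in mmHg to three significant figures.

With V and T fixed, P_i ∝ n_i, so the mole ratios apply directly to partial pressures at 91.2 °C.
P(O2) required for 12700 mmHg of CO = (1/2) × 12700 = 6350 mmHg; available 2660 mmHg, so O2 is limiting.
P(CO) remaining = 12700 − (2/1) × 2660 = 7380 mmHg
P(gaseous products) = (2)/1 × 2660 = 5320 mmHg
P_total at 91.2 °C = 7380 + 5320 = 12700 mmHg
Scaling to 783 K: P = 12700 × 783/364.35 = 27290 mmHg

27300 mmHg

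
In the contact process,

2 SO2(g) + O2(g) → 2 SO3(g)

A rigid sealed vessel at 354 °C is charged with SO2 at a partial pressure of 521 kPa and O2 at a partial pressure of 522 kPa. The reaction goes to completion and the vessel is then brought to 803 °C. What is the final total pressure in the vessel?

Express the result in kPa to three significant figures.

With V and T fixed, P_i ∝ n_i, so the mole ratios apply directly to partial pressures at 354 °C.
P(O2) required for 521 kPa of SO2 = (1/2) × 521 = 260.5 kPa; available 522 kPa, so SO2 is limiting.
P(O2) remaining = 522 − (1/2) × 521 = 261.5 kPa
P(gaseous products) = (2)/2 × 521 = 521.0 kPa
P_total at 354 °C = 261.5 + 521.0 = 782.5 kPa
Scaling to 803 °C: P = 782.5 × 1076.15/627.15 = 1343 kPa

1340 kPa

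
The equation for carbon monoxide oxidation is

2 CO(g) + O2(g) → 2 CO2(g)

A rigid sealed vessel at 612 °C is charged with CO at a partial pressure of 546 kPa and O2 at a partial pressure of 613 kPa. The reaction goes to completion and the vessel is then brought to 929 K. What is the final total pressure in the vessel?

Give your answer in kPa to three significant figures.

930 kPa

At constant V, partial pressures at 612 °C are proportional to moles, so apply stoichiometry directly to pressures.
P(O2) required for 546 kPa of CO = (1/2) × 546 = 273.0 kPa; available 613 kPa, so CO is limiting.
P(O2) remaining = 613 − (1/2) × 546 = 340.0 kPa
P(gaseous products) = (2)/2 × 546 = 546.0 kPa
P_total at 612 °C = 340.0 + 546.0 = 886.0 kPa
Scaling to 929 K: P = 886.0 × 929/885.15 = 929.9 kPa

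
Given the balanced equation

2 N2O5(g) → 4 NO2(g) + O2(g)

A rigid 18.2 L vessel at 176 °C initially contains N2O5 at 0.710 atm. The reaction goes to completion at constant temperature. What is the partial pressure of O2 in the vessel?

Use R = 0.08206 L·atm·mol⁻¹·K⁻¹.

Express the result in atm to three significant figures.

n(N2O5)₀ = PV/RT = (0.710 × 18.2) / (0.08206 × 449.15) = 0.3506 mol
n(O2) = (1/2) × 0.3506 = 0.1753 mol
P(O2) = nRT/V = 0.1753 × 0.08206 × 449.15 / 18.2 = 0.3550 atm

0.355 atm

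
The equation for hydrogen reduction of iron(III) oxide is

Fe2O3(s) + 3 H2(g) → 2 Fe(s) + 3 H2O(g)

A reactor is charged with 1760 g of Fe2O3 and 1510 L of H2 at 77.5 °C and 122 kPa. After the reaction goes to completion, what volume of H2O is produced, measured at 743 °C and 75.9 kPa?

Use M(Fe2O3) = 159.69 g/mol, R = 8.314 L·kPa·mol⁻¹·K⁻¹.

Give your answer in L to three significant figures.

3680 L

n(Fe2O3) = 1760 / 159.69 = 11.02 mol
n(H2) = PV/RT = (122 × 1510) / (8.314 × 350.65) = 63.19 mol
For 11.02 mol Fe2O3, stoichiometry requires (3/1) × 11.02 = 33.06 mol H2; 63.19 mol is available, so Fe2O3 is limiting.
n(H2O) = (3/1) × 11.02 = 33.06 mol
V(H2O) = nRT/P = 33.06 × 8.314 × 1016.15 / 75.9 = 3680 L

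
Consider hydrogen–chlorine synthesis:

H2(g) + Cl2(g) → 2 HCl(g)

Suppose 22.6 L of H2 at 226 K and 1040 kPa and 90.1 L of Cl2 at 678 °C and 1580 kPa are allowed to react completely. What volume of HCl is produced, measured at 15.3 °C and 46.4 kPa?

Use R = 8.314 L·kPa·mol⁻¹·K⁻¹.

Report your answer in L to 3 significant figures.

n(H2) = PV/RT = (1040 × 22.6) / (8.314 × 226) = 12.51 mol
n(Cl2) = PV/RT = (1580 × 90.1) / (8.314 × 951.15) = 18.00 mol
For 12.51 mol H2, stoichiometry requires (1/1) × 12.51 = 12.51 mol Cl2; 18.00 mol is available, so H2 is limiting.
n(HCl) = (2/1) × 12.51 = 25.02 mol
V(HCl) = nRT/P = 25.02 × 8.314 × 288.45 / 46.4 = 1293 L

1290 L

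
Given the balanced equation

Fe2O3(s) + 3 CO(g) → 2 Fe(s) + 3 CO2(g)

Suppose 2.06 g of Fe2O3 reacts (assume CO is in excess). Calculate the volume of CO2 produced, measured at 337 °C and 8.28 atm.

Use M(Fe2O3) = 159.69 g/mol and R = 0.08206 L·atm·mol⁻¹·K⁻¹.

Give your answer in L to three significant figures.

0.234 L

n(Fe2O3) = 2.060 / 159.69 = 0.01290 mol
n(CO2) = (3/1) × 0.01290 = 0.03870 mol
V = nRT/P = 0.03870 × 0.08206 × 610.15 / 8.28 = 0.2340 L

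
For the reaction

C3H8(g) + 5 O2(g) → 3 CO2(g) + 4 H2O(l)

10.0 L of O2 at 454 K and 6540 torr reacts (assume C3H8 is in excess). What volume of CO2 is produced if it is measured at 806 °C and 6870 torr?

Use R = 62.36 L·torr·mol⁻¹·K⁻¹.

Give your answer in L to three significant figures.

n(O2) = PV/RT = (6540 × 10.0) / (62.36 × 454) = 2.310 mol
n(CO2) = (3/5) × 2.310 = 1.386 mol
V = nRT/P = 1.386 × 62.36 × 1079.15 / 6870 = 13.58 L

13.6 L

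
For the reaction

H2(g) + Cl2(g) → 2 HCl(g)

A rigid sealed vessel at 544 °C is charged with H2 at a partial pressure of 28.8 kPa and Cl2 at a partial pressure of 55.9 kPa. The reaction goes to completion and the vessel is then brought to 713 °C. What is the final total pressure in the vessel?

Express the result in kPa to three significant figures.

102 kPa

Because the vessel is rigid and T is held at 544 °C, work the stoichiometry in partial pressures (P_i = n_iRT/V).
P(Cl2) required for 28.8 kPa of H2 = (1/1) × 28.8 = 28.80 kPa; available 55.9 kPa, so H2 is limiting.
P(Cl2) remaining = 55.9 − (1/1) × 28.8 = 27.10 kPa
P(gaseous products) = (2)/1 × 28.8 = 57.60 kPa
P_total at 544 °C = 27.10 + 57.60 = 84.70 kPa
Scaling to 713 °C: P = 84.70 × 986.15/817.15 = 102.2 kPa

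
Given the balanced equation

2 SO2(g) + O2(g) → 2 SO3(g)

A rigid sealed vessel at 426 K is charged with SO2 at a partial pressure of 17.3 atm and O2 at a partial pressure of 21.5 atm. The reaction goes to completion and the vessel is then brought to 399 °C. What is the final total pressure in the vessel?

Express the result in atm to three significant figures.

47.6 atm

Because the vessel is rigid and T is held at 426 K, work the stoichiometry in partial pressures (P_i = n_iRT/V).
P(O2) required for 17.3 atm of SO2 = (1/2) × 17.3 = 8.650 atm; available 21.5 atm, so SO2 is limiting.
P(O2) remaining = 21.5 − (1/2) × 17.3 = 12.85 atm
P(gaseous products) = (2)/2 × 17.3 = 17.30 atm
P_total at 426 K = 12.85 + 17.30 = 30.15 atm
Scaling to 399 °C: P = 30.15 × 672.15/426 = 47.57 atm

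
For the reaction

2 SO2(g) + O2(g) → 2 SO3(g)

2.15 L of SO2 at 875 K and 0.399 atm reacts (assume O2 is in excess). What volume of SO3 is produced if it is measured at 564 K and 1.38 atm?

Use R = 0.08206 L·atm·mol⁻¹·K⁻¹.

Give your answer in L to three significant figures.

n(SO2) = PV/RT = (0.399 × 2.15) / (0.08206 × 875) = 0.01195 mol
n(SO3) = (2/2) × 0.01195 = 0.01195 mol
V = nRT/P = 0.01195 × 0.08206 × 564 / 1.38 = 0.4008 L

0.401 L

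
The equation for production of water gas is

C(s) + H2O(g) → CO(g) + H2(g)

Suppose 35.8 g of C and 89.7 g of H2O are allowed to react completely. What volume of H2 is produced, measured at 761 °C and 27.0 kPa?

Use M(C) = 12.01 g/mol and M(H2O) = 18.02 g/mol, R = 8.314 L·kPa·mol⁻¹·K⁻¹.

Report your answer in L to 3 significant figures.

949 L

n(C) = 35.8 / 12.01 = 2.981 mol
n(H2O) = 89.7 / 18.02 = 4.978 mol
For 2.981 mol C, stoichiometry requires (1/1) × 2.981 = 2.981 mol H2O; 4.978 mol is available, so C is limiting.
n(H2) = (1/1) × 2.981 = 2.981 mol
V(H2) = nRT/P = 2.981 × 8.314 × 1034.15 / 27.0 = 949.3 L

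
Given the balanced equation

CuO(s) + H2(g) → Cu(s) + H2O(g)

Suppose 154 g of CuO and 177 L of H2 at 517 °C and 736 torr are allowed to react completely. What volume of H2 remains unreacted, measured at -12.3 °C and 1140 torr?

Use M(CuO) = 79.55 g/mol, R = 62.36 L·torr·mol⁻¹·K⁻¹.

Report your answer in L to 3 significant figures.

n(CuO) = 154 / 79.55 = 1.936 mol
n(H2) = PV/RT = (736 × 177) / (62.36 × 790.15) = 2.644 mol
For 1.936 mol CuO, stoichiometry requires (1/1) × 1.936 = 1.936 mol H2; 2.644 mol is available, so CuO is limiting.
n(H2) consumed = (1/1) × 1.936 = 1.936 mol; remaining = 2.644 − 1.936 = 0.7080 mol
V(H2) = nRT/P = 0.7080 × 62.36 × 260.85 / 1140 = 10.10 L

10.1 L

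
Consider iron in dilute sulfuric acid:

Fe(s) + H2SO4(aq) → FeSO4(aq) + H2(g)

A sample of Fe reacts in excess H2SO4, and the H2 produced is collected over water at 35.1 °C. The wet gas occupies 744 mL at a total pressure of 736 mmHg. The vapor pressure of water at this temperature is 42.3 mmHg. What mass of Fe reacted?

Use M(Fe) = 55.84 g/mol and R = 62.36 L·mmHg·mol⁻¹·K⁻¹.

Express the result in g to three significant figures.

1.50 g

P(H2) = 736 − 42.3 = 693.7 mmHg
n(H2) = PV/RT = (693.7 × 0.7440) / (62.36 × 308.25) = 0.02685 mol
n(Fe) = (1/1) × 0.02685 = 0.02685 mol
m(Fe) = 0.02685 × 55.84 = 1.499 g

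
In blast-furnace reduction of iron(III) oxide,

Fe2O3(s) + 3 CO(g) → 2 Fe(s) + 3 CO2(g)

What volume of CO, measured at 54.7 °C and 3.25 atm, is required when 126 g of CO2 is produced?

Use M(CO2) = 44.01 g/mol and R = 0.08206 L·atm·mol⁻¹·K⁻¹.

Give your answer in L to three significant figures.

23.7 L

n(CO2) = 126.0 / 44.01 = 2.863 mol
n(CO) = (3/3) × 2.863 = 2.863 mol
V = nRT/P = 2.863 × 0.08206 × 327.85 / 3.25 = 23.70 L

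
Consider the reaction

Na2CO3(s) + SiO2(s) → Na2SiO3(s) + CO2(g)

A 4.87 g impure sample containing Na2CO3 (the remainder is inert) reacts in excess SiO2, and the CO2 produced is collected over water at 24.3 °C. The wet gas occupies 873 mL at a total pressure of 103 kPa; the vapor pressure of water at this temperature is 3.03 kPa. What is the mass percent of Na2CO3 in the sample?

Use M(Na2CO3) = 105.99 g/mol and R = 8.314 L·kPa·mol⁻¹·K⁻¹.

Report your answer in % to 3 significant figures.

P(CO2) = 103 − 3.03 = 99.97 kPa
n(CO2) = PV/RT = (99.97 × 0.8730) / (8.314 × 297.45) = 0.03529 mol
n(Na2CO3) = (1/1) × 0.03529 = 0.03529 mol
m(Na2CO3) = 0.03529 × 105.99 = 3.740 g
%Na2CO3 = 3.740 / 4.87 × 100 = 76.80%

76.8 %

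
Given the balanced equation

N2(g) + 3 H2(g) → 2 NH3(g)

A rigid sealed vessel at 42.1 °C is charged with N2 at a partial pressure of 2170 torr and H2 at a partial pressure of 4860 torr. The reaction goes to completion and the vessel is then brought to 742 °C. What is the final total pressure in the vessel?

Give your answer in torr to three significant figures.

With V and T fixed, P_i ∝ n_i, so the mole ratios apply directly to partial pressures at 42.1 °C.
P(H2) required for 2170 torr of N2 = (3/1) × 2170 = 6510 torr; available 4860 torr, so H2 is limiting.
P(N2) remaining = 2170 − (1/3) × 4860 = 550.0 torr
P(gaseous products) = (2)/3 × 4860 = 3240 torr
P_total at 42.1 °C = 550.0 + 3240 = 3790 torr
Scaling to 742 °C: P = 3790 × 1015.15/315.25 = 12200 torr

12200 torr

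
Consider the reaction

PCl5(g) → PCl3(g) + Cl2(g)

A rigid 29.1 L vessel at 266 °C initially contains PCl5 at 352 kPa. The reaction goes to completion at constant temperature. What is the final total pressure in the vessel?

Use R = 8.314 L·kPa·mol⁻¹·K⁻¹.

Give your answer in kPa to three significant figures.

704 kPa

At constant T and V, P ∝ n(gas): 1 mol gas → 2 mol gas.
P_final = (2/1) × 352 = 704.0 kPa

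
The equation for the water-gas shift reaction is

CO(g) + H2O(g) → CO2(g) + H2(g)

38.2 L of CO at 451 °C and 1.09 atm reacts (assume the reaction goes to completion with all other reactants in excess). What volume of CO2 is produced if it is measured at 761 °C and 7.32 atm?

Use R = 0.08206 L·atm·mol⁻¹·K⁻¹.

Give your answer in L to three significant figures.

8.12 L

n(CO) = PV/RT = (1.09 × 38.2) / (0.08206 × 724.15) = 0.7007 mol
n(CO2) = (1/1) × 0.7007 = 0.7007 mol
V = nRT/P = 0.7007 × 0.08206 × 1034.15 / 7.32 = 8.123 L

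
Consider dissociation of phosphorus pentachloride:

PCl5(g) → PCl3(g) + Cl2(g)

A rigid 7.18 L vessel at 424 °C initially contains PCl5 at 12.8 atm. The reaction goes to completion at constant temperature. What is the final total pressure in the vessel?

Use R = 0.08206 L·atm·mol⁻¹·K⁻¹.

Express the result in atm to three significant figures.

25.6 atm

Rigid vessel, constant T ⇒ P scales with total gas moles (1 → 2).
P_final = (2/1) × 12.8 = 25.60 atm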